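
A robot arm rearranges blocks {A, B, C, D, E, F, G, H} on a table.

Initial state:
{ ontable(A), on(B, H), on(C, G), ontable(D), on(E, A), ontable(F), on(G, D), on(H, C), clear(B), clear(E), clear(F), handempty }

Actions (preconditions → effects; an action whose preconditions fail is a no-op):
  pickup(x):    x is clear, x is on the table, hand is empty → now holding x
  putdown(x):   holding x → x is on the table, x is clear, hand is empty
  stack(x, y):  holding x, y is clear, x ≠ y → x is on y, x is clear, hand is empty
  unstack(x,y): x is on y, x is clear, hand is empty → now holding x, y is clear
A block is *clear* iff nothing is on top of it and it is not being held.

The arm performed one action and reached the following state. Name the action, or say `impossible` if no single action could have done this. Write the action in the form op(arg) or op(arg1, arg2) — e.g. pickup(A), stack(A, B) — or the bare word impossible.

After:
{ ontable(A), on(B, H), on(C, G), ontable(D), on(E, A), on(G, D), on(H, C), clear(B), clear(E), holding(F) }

target: towers=[A/E; D/G/C/H/B] holding=F
     unstack(E, A) → towers=[A; D/G/C/H/B; F] holding=E
     unstack(B, H) → towers=[A/E; D/G/C/H; F] holding=B
         pickup(F) → towers=[A/E; D/G/C/H/B] holding=F  ← match

pickup(F)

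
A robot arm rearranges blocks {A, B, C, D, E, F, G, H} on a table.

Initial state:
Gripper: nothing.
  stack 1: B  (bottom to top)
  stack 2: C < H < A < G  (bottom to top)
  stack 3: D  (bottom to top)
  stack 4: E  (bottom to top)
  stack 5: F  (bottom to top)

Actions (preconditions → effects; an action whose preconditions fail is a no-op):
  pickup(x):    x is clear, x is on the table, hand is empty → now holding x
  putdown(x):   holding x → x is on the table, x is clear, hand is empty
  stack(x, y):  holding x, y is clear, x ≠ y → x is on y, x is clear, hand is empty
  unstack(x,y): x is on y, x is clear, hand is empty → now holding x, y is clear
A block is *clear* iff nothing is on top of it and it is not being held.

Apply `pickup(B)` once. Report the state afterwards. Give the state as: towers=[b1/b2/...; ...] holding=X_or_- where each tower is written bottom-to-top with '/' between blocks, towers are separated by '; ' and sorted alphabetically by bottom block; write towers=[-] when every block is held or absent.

towers=[C/H/A/G; D; E; F] holding=B

before: towers=[B; C/H/A/G; D; E; F] holding=-
pre[pickup(B)]: clear(B) ✓, ontable(B) ✓, handempty ✓
all met → apply pickup(B)
after:  towers=[C/H/A/G; D; E; F] holding=B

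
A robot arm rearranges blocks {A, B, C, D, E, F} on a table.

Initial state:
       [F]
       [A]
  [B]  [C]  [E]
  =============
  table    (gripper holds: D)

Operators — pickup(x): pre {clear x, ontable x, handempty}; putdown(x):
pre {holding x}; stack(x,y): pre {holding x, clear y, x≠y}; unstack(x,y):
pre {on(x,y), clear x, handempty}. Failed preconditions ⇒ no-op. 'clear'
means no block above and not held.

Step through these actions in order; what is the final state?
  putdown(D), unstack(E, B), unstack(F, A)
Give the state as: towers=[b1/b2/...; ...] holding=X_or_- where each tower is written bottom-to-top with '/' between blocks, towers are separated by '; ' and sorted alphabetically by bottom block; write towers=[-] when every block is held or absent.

towers=[B; C/A; D; E] holding=F

step 1 (putdown(D)): towers=[B; C/A/F; D; E] holding=-
step 2 (unstack(E, B)) [no-op]: towers=[B; C/A/F; D; E] holding=-
step 3 (unstack(F, A)): towers=[B; C/A; D; E] holding=F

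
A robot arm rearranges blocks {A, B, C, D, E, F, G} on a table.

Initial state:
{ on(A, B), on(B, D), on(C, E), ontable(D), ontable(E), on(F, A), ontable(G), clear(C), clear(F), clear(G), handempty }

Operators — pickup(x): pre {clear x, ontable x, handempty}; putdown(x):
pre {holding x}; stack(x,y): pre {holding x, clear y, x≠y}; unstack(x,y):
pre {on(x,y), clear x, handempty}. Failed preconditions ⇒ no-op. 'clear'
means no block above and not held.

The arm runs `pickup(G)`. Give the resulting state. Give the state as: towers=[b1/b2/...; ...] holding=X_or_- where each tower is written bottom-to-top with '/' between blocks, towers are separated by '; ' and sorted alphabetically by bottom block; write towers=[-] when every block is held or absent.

before: towers=[D/B/A/F; E/C; G] holding=-
pre[pickup(G)]: clear(G) ✓, ontable(G) ✓, handempty ✓
all met → apply pickup(G)
after:  towers=[D/B/A/F; E/C] holding=G

towers=[D/B/A/F; E/C] holding=G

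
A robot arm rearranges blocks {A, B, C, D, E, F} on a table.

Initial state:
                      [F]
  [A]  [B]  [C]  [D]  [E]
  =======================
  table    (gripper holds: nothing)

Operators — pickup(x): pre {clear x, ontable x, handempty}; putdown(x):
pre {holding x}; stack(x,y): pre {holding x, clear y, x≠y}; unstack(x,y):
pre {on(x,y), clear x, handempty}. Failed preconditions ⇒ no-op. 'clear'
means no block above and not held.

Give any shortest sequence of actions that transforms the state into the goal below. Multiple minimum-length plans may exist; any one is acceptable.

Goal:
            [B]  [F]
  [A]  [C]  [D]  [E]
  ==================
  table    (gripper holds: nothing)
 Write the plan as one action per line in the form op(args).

pickup(B)
stack(B, D)

step 1 (pickup(B)): towers=[A; C; D; E/F] holding=B
step 2 (stack(B, D)): towers=[A; C; D/B; E/F] holding=-
goal check: towers=[A; C; D/B; E/F] holding=- — reached (length 2, optimal by BFS)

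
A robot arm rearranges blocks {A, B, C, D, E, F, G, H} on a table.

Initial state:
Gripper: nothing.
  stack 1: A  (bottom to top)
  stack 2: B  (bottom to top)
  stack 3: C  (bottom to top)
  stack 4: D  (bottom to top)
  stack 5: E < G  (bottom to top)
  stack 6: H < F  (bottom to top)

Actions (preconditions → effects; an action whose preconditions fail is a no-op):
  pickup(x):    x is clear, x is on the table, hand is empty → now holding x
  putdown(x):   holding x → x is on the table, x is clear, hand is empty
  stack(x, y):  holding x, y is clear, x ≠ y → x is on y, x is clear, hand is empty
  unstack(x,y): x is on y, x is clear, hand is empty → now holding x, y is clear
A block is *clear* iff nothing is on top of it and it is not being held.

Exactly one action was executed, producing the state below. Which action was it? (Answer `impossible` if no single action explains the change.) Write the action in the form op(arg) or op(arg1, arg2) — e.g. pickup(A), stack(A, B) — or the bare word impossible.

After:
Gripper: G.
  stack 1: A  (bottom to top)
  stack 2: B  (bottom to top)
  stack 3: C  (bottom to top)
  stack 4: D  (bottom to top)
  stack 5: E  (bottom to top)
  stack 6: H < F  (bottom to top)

unstack(G, E)

target: towers=[A; B; C; D; E; H/F] holding=G
     unstack(G, E) → towers=[A; B; C; D; E; H/F] holding=G  ← match
         pickup(A) → towers=[B; C; D; E/G; H/F] holding=A
         pickup(B) → towers=[A; C; D; E/G; H/F] holding=B
     unstack(F, H) → towers=[A; B; C; D; E/G; H] holding=F
         pickup(D) → towers=[A; B; C; E/G; H/F] holding=D
         pickup(C) → towers=[A; B; D; E/G; H/F] holding=C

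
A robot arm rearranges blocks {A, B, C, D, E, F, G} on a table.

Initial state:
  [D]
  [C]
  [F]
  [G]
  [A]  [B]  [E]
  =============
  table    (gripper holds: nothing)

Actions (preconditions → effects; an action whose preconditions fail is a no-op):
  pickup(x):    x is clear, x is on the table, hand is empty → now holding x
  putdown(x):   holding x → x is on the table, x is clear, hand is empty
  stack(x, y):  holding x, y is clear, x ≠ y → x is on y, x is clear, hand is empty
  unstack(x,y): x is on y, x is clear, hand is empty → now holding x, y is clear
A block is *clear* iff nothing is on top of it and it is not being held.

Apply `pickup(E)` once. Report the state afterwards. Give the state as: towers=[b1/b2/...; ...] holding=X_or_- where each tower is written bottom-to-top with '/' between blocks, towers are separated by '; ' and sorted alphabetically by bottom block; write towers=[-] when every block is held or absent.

before: towers=[A/G/F/C/D; B; E] holding=-
pre[pickup(E)]: clear(E) ✓, ontable(E) ✓, handempty ✓
all met → apply pickup(E)
after:  towers=[A/G/F/C/D; B] holding=E

towers=[A/G/F/C/D; B] holding=E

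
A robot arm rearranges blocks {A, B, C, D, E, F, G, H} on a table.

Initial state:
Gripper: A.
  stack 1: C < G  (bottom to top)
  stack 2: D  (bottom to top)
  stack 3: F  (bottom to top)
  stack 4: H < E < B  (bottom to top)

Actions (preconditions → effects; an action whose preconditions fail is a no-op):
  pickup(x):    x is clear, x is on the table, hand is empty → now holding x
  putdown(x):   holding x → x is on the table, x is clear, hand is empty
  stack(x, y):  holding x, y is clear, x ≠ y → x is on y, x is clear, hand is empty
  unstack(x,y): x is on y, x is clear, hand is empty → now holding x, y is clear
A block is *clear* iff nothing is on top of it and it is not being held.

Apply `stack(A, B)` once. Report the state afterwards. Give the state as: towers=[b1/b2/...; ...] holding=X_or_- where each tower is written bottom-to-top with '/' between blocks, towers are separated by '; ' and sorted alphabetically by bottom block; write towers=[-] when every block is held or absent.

before: towers=[C/G; D; F; H/E/B] holding=A
pre[stack(A, B)]: holding(A) yes, clear(B) yes, A≠B yes
all met → apply stack(A, B)
after:  towers=[C/G; D; F; H/E/B/A] holding=-

towers=[C/G; D; F; H/E/B/A] holding=-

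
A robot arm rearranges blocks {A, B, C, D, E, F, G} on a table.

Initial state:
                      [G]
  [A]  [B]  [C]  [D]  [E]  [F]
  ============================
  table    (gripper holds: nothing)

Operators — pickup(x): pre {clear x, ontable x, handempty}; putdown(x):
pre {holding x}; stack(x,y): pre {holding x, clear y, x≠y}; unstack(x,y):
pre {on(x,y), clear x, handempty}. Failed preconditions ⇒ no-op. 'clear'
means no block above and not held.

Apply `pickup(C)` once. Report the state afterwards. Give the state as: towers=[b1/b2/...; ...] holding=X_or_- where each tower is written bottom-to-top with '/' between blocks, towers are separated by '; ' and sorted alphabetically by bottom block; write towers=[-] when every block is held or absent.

before: towers=[A; B; C; D; E/G; F] holding=-
pre[pickup(C)]: clear(C) ✓, ontable(C) ✓, handempty ✓
all met → apply pickup(C)
after:  towers=[A; B; D; E/G; F] holding=C

towers=[A; B; D; E/G; F] holding=C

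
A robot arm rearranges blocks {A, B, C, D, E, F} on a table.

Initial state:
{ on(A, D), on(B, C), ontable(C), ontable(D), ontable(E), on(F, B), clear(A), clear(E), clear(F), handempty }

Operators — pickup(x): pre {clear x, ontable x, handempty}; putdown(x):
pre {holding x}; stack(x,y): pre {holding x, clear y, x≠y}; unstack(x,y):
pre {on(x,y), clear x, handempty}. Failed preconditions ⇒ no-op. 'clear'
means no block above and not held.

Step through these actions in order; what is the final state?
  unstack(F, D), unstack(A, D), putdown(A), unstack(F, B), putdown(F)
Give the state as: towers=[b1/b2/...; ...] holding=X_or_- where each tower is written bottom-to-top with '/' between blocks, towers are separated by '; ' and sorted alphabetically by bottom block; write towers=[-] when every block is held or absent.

step 1 (unstack(F, D)) [no-op]: towers=[C/B/F; D/A; E] holding=-
step 2 (unstack(A, D)): towers=[C/B/F; D; E] holding=A
step 3 (putdown(A)): towers=[A; C/B/F; D; E] holding=-
step 4 (unstack(F, B)): towers=[A; C/B; D; E] holding=F
step 5 (putdown(F)): towers=[A; C/B; D; E; F] holding=-

towers=[A; C/B; D; E; F] holding=-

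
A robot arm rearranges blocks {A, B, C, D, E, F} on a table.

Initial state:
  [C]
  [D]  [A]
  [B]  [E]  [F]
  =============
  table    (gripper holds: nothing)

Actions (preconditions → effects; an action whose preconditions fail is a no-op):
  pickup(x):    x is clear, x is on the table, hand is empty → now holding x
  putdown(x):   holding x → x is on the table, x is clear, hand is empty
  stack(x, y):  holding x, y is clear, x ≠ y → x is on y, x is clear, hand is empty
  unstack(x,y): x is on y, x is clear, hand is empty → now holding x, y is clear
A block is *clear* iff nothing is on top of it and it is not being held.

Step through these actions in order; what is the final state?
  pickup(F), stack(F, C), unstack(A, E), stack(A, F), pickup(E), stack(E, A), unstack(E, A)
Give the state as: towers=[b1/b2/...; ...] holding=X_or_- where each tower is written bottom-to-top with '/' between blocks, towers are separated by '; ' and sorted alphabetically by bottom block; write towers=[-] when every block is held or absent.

step 1 (pickup(F)): towers=[B/D/C; E/A] holding=F
step 2 (stack(F, C)): towers=[B/D/C/F; E/A] holding=-
step 3 (unstack(A, E)): towers=[B/D/C/F; E] holding=A
step 4 (stack(A, F)): towers=[B/D/C/F/A; E] holding=-
step 5 (pickup(E)): towers=[B/D/C/F/A] holding=E
step 6 (stack(E, A)): towers=[B/D/C/F/A/E] holding=-
step 7 (unstack(E, A)): towers=[B/D/C/F/A] holding=E

towers=[B/D/C/F/A] holding=E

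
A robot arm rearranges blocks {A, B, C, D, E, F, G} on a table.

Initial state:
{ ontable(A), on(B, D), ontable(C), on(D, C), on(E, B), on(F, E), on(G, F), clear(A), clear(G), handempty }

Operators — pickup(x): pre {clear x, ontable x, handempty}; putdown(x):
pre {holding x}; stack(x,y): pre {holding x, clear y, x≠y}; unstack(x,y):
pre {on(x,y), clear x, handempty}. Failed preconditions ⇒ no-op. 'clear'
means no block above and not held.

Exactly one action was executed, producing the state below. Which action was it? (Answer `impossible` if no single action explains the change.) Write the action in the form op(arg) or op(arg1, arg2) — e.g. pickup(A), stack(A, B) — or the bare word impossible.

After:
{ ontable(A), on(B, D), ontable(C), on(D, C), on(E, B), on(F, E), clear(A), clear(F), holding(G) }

unstack(G, F)

target: towers=[A; C/D/B/E/F] holding=G
     unstack(G, F) → towers=[A; C/D/B/E/F] holding=G  ← match
         pickup(A) → towers=[C/D/B/E/F/G] holding=A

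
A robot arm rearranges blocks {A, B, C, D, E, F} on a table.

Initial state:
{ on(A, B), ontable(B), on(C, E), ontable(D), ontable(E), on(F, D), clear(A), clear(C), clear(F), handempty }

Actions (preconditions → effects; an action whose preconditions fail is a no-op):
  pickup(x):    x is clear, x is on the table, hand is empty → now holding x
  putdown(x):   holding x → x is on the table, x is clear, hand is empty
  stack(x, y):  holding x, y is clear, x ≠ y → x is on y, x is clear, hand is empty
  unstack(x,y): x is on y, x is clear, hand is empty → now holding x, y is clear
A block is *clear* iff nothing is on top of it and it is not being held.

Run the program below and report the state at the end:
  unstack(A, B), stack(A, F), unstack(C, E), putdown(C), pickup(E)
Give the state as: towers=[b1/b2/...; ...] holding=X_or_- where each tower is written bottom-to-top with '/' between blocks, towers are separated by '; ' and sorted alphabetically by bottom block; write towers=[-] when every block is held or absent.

towers=[B; C; D/F/A] holding=E

step 1 (unstack(A, B)): towers=[B; D/F; E/C] holding=A
step 2 (stack(A, F)): towers=[B; D/F/A; E/C] holding=-
step 3 (unstack(C, E)): towers=[B; D/F/A; E] holding=C
step 4 (putdown(C)): towers=[B; C; D/F/A; E] holding=-
step 5 (pickup(E)): towers=[B; C; D/F/A] holding=E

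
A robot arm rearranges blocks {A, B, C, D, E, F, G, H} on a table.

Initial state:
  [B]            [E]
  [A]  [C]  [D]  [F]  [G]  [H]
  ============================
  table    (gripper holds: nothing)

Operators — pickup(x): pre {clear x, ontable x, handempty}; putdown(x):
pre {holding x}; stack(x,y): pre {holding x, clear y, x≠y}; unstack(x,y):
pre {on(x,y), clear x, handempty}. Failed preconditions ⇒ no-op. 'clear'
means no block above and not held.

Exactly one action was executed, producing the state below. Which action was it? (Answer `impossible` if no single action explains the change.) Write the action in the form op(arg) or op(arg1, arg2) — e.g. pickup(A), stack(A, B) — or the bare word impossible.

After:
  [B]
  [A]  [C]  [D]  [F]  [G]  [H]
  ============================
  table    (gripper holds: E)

unstack(E, F)

target: towers=[A/B; C; D; F; G; H] holding=E
         pickup(G) → towers=[A/B; C; D; F/E; H] holding=G
     unstack(E, F) → towers=[A/B; C; D; F; G; H] holding=E  ← match
         pickup(H) → towers=[A/B; C; D; F/E; G] holding=H
     unstack(B, A) → towers=[A; C; D; F/E; G; H] holding=B
         pickup(D) → towers=[A/B; C; F/E; G; H] holding=D
         pickup(C) → towers=[A/B; D; F/E; G; H] holding=C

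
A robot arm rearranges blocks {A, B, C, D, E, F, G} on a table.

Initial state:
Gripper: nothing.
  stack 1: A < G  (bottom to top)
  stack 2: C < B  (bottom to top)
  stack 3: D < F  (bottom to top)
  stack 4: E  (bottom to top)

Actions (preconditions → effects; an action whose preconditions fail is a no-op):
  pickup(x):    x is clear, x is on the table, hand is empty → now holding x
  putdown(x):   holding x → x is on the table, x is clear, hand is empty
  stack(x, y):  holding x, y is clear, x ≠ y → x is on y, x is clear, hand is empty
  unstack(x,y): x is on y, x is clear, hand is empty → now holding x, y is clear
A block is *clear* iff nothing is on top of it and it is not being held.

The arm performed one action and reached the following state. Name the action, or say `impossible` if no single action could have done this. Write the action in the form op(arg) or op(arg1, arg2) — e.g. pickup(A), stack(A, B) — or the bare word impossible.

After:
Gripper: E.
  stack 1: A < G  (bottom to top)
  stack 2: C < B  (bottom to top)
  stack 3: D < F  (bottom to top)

pickup(E)

target: towers=[A/G; C/B; D/F] holding=E
     unstack(B, C) → towers=[A/G; C; D/F; E] holding=B
     unstack(F, D) → towers=[A/G; C/B; D; E] holding=F
     unstack(G, A) → towers=[A; C/B; D/F; E] holding=G
         pickup(E) → towers=[A/G; C/B; D/F] holding=E  ← match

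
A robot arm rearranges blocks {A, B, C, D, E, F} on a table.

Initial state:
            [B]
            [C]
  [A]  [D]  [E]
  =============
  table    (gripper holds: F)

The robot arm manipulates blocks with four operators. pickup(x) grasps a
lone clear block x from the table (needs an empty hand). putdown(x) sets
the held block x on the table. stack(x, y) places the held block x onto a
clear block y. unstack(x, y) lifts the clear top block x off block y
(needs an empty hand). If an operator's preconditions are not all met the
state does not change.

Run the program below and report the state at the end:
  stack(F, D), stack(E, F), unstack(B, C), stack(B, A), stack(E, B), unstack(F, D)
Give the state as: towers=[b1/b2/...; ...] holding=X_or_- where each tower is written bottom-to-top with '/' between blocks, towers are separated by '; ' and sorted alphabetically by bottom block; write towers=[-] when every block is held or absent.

step 1 (stack(F, D)): towers=[A; D/F; E/C/B] holding=-
step 2 (stack(E, F)) [no-op]: towers=[A; D/F; E/C/B] holding=-
step 3 (unstack(B, C)): towers=[A; D/F; E/C] holding=B
step 4 (stack(B, A)): towers=[A/B; D/F; E/C] holding=-
step 5 (stack(E, B)) [no-op]: towers=[A/B; D/F; E/C] holding=-
step 6 (unstack(F, D)): towers=[A/B; D; E/C] holding=F

towers=[A/B; D; E/C] holding=F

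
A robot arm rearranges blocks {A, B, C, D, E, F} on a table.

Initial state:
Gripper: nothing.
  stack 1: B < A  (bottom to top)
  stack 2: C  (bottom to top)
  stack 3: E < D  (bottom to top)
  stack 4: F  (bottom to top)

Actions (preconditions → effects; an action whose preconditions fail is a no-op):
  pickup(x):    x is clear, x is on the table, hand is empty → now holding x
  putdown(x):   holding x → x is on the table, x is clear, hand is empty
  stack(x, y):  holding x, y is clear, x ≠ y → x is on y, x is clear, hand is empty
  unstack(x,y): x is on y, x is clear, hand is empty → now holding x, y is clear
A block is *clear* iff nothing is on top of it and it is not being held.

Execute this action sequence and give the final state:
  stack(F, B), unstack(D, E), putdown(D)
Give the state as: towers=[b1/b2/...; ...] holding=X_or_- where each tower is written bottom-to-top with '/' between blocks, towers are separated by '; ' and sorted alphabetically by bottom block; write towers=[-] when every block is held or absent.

towers=[B/A; C; D; E; F] holding=-

step 1 (stack(F, B)) [no-op]: towers=[B/A; C; E/D; F] holding=-
step 2 (unstack(D, E)): towers=[B/A; C; E; F] holding=D
step 3 (putdown(D)): towers=[B/A; C; D; E; F] holding=-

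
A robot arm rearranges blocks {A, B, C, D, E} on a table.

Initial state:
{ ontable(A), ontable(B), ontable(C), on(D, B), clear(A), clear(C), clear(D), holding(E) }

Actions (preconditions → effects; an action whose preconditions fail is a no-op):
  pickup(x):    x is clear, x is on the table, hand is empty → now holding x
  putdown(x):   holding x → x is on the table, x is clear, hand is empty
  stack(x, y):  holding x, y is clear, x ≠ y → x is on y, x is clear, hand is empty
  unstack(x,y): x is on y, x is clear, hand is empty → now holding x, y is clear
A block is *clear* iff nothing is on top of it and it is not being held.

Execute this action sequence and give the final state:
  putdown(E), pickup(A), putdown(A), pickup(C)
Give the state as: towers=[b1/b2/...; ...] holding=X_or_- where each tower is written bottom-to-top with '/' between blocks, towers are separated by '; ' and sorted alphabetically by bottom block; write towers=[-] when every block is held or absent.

towers=[A; B/D; E] holding=C

step 1 (putdown(E)): towers=[A; B/D; C; E] holding=-
step 2 (pickup(A)): towers=[B/D; C; E] holding=A
step 3 (putdown(A)): towers=[A; B/D; C; E] holding=-
step 4 (pickup(C)): towers=[A; B/D; E] holding=C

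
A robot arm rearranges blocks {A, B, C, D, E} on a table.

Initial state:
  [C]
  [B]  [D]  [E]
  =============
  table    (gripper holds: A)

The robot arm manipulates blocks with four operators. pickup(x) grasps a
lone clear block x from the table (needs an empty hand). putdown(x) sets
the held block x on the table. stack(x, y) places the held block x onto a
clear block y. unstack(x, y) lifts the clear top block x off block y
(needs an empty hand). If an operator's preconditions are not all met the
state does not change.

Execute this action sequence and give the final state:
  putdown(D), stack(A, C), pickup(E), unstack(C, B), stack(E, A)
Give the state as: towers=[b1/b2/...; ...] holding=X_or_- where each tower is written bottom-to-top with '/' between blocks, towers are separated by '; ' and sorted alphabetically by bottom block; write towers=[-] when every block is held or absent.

step 1 (putdown(D)) [no-op]: towers=[B/C; D; E] holding=A
step 2 (stack(A, C)): towers=[B/C/A; D; E] holding=-
step 3 (pickup(E)): towers=[B/C/A; D] holding=E
step 4 (unstack(C, B)) [no-op]: towers=[B/C/A; D] holding=E
step 5 (stack(E, A)): towers=[B/C/A/E; D] holding=-

towers=[B/C/A/E; D] holding=-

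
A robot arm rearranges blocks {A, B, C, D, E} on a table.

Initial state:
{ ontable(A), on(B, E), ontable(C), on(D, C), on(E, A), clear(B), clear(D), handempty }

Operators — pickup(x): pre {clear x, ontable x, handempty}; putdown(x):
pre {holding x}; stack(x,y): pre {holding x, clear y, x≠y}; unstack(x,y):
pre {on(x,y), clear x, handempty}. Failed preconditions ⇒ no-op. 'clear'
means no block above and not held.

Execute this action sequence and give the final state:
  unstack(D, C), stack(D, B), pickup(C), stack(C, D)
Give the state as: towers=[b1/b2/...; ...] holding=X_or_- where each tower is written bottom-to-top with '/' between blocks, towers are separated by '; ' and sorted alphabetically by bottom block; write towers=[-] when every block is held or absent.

step 1 (unstack(D, C)): towers=[A/E/B; C] holding=D
step 2 (stack(D, B)): towers=[A/E/B/D; C] holding=-
step 3 (pickup(C)): towers=[A/E/B/D] holding=C
step 4 (stack(C, D)): towers=[A/E/B/D/C] holding=-

towers=[A/E/B/D/C] holding=-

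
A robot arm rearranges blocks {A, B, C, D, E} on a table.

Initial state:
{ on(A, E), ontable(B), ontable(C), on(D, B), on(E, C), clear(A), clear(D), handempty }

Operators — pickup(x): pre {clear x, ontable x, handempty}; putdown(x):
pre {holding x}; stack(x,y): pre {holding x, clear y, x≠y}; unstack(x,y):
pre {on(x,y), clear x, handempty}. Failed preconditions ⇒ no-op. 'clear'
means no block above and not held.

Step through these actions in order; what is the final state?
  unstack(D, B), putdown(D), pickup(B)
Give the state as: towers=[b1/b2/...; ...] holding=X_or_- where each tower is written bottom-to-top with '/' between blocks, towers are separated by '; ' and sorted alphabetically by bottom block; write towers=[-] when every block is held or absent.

step 1 (unstack(D, B)): towers=[B; C/E/A] holding=D
step 2 (putdown(D)): towers=[B; C/E/A; D] holding=-
step 3 (pickup(B)): towers=[C/E/A; D] holding=B

towers=[C/E/A; D] holding=B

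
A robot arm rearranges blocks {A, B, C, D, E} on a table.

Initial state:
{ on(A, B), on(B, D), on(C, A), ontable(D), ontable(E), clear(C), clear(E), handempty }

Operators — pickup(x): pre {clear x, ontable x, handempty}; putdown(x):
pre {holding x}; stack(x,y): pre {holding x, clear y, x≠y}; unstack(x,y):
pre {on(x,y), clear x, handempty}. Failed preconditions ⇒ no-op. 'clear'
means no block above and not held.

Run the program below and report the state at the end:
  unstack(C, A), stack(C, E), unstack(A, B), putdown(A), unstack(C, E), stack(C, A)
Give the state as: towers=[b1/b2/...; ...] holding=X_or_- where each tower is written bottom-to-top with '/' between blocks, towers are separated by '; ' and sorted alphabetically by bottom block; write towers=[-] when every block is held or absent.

towers=[A/C; D/B; E] holding=-

step 1 (unstack(C, A)): towers=[D/B/A; E] holding=C
step 2 (stack(C, E)): towers=[D/B/A; E/C] holding=-
step 3 (unstack(A, B)): towers=[D/B; E/C] holding=A
step 4 (putdown(A)): towers=[A; D/B; E/C] holding=-
step 5 (unstack(C, E)): towers=[A; D/B; E] holding=C
step 6 (stack(C, A)): towers=[A/C; D/B; E] holding=-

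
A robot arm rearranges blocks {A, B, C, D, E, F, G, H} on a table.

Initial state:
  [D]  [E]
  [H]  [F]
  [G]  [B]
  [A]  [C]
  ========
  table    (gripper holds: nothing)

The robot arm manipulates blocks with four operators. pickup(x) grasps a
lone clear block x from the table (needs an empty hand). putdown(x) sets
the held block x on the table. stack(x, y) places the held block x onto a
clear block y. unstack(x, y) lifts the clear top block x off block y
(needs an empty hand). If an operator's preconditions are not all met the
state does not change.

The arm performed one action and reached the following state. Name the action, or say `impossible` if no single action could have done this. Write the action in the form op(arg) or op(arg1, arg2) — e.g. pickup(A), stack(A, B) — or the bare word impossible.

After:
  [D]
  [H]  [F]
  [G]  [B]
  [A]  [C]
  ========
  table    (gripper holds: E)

target: towers=[A/G/H/D; C/B/F] holding=E
     unstack(E, F) → towers=[A/G/H/D; C/B/F] holding=E  ← match
     unstack(D, H) → towers=[A/G/H; C/B/F/E] holding=D

unstack(E, F)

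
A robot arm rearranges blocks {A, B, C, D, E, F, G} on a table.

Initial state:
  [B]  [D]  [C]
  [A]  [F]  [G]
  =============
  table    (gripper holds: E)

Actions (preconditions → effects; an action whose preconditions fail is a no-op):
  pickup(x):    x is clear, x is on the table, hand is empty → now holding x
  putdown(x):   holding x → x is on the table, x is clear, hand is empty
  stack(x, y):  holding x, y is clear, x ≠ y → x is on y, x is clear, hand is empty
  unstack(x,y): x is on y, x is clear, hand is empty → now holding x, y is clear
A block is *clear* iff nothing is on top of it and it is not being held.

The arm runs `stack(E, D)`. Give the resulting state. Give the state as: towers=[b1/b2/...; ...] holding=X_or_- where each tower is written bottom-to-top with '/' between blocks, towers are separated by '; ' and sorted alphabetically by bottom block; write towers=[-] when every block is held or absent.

towers=[A/B; F/D/E; G/C] holding=-

before: towers=[A/B; F/D; G/C] holding=E
pre[stack(E, D)]: holding(E) ok, clear(D) ok, E≠D ok
all met → apply stack(E, D)
after:  towers=[A/B; F/D/E; G/C] holding=-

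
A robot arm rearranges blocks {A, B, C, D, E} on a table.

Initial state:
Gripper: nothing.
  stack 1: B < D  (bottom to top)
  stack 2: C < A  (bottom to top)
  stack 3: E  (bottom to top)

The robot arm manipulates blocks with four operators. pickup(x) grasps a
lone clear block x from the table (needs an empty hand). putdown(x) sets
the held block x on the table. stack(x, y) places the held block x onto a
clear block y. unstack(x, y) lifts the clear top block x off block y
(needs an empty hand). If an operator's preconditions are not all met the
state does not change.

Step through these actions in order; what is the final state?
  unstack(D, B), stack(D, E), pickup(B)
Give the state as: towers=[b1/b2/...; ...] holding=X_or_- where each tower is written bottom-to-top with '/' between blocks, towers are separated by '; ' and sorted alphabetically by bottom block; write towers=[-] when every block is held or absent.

step 1 (unstack(D, B)): towers=[B; C/A; E] holding=D
step 2 (stack(D, E)): towers=[B; C/A; E/D] holding=-
step 3 (pickup(B)): towers=[C/A; E/D] holding=B

towers=[C/A; E/D] holding=B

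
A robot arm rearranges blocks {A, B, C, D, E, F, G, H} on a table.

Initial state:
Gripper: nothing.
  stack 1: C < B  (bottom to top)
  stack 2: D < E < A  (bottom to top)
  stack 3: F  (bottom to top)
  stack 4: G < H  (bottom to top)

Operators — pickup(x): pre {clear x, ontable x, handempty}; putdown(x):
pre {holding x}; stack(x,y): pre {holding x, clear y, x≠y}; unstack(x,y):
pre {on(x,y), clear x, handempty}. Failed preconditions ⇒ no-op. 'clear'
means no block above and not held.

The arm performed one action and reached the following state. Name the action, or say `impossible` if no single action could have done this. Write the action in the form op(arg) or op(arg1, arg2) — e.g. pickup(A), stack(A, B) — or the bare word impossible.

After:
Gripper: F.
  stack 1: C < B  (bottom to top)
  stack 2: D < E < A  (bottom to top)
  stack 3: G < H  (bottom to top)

pickup(F)

target: towers=[C/B; D/E/A; G/H] holding=F
     unstack(A, E) → towers=[C/B; D/E; F; G/H] holding=A
     unstack(H, G) → towers=[C/B; D/E/A; F; G] holding=H
     unstack(B, C) → towers=[C; D/E/A; F; G/H] holding=B
         pickup(F) → towers=[C/B; D/E/A; G/H] holding=F  ← match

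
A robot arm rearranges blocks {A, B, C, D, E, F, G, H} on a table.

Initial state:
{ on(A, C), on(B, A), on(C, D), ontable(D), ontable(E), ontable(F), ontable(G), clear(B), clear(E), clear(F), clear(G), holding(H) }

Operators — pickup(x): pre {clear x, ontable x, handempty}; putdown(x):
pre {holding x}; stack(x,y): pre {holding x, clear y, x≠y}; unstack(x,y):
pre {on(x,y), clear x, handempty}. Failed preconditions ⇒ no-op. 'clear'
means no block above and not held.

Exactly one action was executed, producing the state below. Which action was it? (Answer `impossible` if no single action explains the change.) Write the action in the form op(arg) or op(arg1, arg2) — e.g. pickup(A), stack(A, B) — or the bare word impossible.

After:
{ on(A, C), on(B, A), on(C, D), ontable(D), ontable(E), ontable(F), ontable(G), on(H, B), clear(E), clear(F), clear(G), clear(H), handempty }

stack(H, B)

target: towers=[D/C/A/B/H; E; F; G] holding=-
        putdown(H) → towers=[D/C/A/B; E; F; G; H] holding=-
       stack(H, G) → towers=[D/C/A/B; E; F; G/H] holding=-
       stack(H, E) → towers=[D/C/A/B; E/H; F; G] holding=-
       stack(H, B) → towers=[D/C/A/B/H; E; F; G] holding=-  ← match
       stack(H, F) → towers=[D/C/A/B; E; F/H; G] holding=-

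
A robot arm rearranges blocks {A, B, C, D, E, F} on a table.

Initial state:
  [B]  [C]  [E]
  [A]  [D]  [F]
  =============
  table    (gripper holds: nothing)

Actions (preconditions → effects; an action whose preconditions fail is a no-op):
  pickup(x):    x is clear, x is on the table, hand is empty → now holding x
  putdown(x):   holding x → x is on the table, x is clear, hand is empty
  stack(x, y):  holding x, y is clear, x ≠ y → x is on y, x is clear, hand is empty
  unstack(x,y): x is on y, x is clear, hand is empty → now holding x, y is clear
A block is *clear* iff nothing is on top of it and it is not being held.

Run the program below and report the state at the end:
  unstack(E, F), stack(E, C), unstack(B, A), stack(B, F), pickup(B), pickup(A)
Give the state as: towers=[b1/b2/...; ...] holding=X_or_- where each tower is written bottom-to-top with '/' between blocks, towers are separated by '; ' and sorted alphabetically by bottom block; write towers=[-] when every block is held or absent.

step 1 (unstack(E, F)): towers=[A/B; D/C; F] holding=E
step 2 (stack(E, C)): towers=[A/B; D/C/E; F] holding=-
step 3 (unstack(B, A)): towers=[A; D/C/E; F] holding=B
step 4 (stack(B, F)): towers=[A; D/C/E; F/B] holding=-
step 5 (pickup(B)) [no-op]: towers=[A; D/C/E; F/B] holding=-
step 6 (pickup(A)): towers=[D/C/E; F/B] holding=A

towers=[D/C/E; F/B] holding=A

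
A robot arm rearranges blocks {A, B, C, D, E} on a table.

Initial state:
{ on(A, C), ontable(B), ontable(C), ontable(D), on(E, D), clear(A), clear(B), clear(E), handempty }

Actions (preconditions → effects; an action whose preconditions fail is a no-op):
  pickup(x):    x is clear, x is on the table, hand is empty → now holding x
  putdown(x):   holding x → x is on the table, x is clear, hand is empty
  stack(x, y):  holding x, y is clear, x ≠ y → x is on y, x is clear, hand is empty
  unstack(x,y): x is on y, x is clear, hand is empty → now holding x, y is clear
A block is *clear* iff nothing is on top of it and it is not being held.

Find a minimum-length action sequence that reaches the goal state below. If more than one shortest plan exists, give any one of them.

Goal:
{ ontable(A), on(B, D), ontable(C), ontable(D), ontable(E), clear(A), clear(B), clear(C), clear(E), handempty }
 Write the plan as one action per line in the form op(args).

unstack(A, C)
putdown(A)
unstack(E, D)
putdown(E)
pickup(B)
stack(B, D)

step 1 (unstack(A, C)): towers=[B; C; D/E] holding=A
step 2 (putdown(A)): towers=[A; B; C; D/E] holding=-
step 3 (unstack(E, D)): towers=[A; B; C; D] holding=E
step 4 (putdown(E)): towers=[A; B; C; D; E] holding=-
step 5 (pickup(B)): towers=[A; C; D; E] holding=B
step 6 (stack(B, D)): towers=[A; C; D/B; E] holding=-
goal check: towers=[A; C; D/B; E] holding=- — reached (length 6, optimal by BFS)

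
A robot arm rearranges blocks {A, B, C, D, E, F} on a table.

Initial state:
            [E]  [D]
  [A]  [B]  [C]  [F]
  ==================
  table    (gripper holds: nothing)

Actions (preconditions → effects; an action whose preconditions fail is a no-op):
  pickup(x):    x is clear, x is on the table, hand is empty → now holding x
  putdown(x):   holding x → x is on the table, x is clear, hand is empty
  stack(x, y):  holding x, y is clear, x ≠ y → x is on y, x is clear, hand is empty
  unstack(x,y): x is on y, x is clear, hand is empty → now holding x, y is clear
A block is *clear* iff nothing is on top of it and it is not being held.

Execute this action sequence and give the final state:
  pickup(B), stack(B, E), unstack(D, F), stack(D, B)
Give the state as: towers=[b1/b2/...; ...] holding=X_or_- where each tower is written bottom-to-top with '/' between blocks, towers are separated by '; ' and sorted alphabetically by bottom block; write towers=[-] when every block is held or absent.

step 1 (pickup(B)): towers=[A; C/E; F/D] holding=B
step 2 (stack(B, E)): towers=[A; C/E/B; F/D] holding=-
step 3 (unstack(D, F)): towers=[A; C/E/B; F] holding=D
step 4 (stack(D, B)): towers=[A; C/E/B/D; F] holding=-

towers=[A; C/E/B/D; F] holding=-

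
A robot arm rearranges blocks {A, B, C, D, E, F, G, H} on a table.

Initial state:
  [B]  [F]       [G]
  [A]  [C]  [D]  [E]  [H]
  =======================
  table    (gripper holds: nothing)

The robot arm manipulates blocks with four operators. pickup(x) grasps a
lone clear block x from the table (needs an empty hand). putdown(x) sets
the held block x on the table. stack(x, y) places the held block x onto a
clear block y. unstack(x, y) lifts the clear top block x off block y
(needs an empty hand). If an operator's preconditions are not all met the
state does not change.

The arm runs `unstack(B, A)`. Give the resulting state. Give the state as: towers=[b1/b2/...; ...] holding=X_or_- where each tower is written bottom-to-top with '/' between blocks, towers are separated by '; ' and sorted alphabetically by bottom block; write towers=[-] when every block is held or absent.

towers=[A; C/F; D; E/G; H] holding=B

before: towers=[A/B; C/F; D; E/G; H] holding=-
pre[unstack(B, A)]: on(B,A) ✓, clear(B) ✓, handempty ✓
all met → apply unstack(B, A)
after:  towers=[A; C/F; D; E/G; H] holding=B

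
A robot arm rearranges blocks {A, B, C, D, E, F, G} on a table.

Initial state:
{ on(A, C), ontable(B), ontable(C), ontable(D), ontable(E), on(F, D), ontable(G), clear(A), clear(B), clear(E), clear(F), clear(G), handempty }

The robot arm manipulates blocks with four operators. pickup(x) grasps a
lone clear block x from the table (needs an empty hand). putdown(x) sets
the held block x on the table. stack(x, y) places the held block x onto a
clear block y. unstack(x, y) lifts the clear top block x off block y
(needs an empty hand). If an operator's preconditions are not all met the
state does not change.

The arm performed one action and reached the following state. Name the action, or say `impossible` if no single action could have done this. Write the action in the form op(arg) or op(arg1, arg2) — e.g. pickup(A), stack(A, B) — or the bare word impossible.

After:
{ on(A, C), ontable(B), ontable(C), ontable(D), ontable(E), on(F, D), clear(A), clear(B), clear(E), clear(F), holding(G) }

target: towers=[B; C/A; D/F; E] holding=G
         pickup(B) → towers=[C/A; D/F; E; G] holding=B
     unstack(F, D) → towers=[B; C/A; D; E; G] holding=F
         pickup(G) → towers=[B; C/A; D/F; E] holding=G  ← match
     unstack(A, C) → towers=[B; C; D/F; E; G] holding=A
         pickup(E) → towers=[B; C/A; D/F; G] holding=E

pickup(G)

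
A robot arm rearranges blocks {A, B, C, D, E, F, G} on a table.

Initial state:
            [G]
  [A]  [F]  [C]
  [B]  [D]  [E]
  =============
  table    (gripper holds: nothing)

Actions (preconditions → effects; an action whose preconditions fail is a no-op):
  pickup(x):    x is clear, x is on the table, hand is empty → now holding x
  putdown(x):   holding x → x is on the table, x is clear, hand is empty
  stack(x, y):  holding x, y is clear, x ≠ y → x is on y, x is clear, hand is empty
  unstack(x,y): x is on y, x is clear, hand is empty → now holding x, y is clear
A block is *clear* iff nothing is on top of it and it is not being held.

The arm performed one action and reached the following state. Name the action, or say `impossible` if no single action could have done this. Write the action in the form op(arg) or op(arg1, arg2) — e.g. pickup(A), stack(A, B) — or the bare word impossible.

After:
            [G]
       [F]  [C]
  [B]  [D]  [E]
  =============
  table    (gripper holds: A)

unstack(A, B)

target: towers=[B; D/F; E/C/G] holding=A
     unstack(F, D) → towers=[B/A; D; E/C/G] holding=F
     unstack(G, C) → towers=[B/A; D/F; E/C] holding=G
     unstack(A, B) → towers=[B; D/F; E/C/G] holding=A  ← match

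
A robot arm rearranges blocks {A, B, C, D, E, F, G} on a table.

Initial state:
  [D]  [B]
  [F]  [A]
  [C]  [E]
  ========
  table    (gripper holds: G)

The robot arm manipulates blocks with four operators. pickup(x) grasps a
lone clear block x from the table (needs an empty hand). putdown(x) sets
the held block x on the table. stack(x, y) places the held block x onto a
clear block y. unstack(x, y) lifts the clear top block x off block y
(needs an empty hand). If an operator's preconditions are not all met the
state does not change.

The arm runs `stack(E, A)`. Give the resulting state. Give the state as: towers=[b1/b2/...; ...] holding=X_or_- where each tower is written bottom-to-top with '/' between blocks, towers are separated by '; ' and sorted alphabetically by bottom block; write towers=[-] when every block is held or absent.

towers=[C/F/D; E/A/B] holding=G

before: towers=[C/F/D; E/A/B] holding=G
pre[stack(E, A)]: holding(E) fail, clear(A) fail, E≠A ok
holding(E), clear(A) unmet → stack(E, A) is a no-op
after:  towers=[C/F/D; E/A/B] holding=G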